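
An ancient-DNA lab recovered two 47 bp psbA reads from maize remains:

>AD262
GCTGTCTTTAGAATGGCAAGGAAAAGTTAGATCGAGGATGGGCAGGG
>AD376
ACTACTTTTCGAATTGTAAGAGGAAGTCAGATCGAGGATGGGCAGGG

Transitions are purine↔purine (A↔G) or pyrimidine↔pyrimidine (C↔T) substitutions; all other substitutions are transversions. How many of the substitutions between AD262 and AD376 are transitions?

The sequences differ at positions 1 (G/A, transition), 4 (G/A, transition), 5 (T/C, transition), 6 (C/T, transition), 10 (A/C, transversion), 15 (G/T, transversion), 17 (C/T, transition), 21 (G/A, transition), 22 (A/G, transition), 23 (A/G, transition), 28 (T/C, transition).
Of the 11 differences, 9 transitions and 2 transversions, so the answer is 9.

9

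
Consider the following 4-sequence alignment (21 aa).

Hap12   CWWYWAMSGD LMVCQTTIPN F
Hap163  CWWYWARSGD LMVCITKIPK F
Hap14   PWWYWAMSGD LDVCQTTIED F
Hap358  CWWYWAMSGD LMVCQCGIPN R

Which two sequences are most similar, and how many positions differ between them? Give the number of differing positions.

Pairwise Hamming distances:
  Hap12 vs Hap163: 4
  Hap12 vs Hap14: 4
  Hap12 vs Hap358: 3
  Hap163 vs Hap14: 7
  Hap163 vs Hap358: 6
  Hap14 vs Hap358: 7
The smallest is 3, between Hap12 and Hap358.

3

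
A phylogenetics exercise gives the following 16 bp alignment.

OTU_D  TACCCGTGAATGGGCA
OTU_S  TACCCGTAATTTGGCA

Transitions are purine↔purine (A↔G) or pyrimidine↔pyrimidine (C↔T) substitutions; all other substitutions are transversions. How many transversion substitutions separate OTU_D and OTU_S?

The sequences differ at positions 8 (G/A, transition), 10 (A/T, transversion), 12 (G/T, transversion).
Of the 3 differences, 1 transition and 2 transversions, so the answer is 2.

2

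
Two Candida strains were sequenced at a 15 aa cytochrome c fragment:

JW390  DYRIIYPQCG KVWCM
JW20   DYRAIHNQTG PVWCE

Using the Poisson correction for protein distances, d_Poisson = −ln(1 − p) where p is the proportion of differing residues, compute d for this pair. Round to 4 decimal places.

The sequences differ at positions 4 (I/A), 6 (Y/H), 7 (P/N), 9 (C/T), 11 (K/P), 15 (M/E).
p = 6/15 = 0.400000.
d = −ln(1 − 0.400000) = −ln(0.600000) = 0.5108.

0.5108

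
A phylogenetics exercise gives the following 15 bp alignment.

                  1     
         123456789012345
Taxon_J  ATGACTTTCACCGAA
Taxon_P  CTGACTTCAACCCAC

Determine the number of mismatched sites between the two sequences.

5

The sequences differ at positions 1 (A/C), 8 (T/C), 9 (C/A), 13 (G/C), 15 (A/C).
That gives 5 mismatches out of 15 aligned sites, so the Hamming distance is 5.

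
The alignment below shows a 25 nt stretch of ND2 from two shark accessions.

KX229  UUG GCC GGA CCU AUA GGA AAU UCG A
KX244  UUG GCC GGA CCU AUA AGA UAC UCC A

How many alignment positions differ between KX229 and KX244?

4

The sequences differ at positions 16 (G/A), 19 (A/U), 21 (U/C), 24 (G/C).
That gives 4 mismatches out of 25 aligned sites, so the Hamming distance is 4.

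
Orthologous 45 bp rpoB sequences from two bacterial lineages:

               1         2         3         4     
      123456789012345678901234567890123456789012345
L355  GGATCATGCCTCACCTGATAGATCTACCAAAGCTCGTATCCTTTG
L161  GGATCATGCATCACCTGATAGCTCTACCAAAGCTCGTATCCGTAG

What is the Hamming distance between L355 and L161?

The sequences differ at positions 10 (C/A), 22 (A/C), 42 (T/G), 44 (T/A).
That gives 4 mismatches out of 45 aligned sites, so the Hamming distance is 4.

4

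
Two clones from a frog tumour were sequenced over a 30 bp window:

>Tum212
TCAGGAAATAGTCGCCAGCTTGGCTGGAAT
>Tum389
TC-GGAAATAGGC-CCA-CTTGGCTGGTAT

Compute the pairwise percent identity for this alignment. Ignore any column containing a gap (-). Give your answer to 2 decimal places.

92.59%

Excluding the 3 gap columns leaves 27 comparable sites.
Differing sites — 12:T/G; 28:A/T.
25 of the 27 comparable sites match, so the percent identity is 25/27 × 100 = 92.59%.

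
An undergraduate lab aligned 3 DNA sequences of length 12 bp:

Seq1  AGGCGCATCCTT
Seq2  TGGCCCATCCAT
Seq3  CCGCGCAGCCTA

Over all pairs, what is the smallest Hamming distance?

3

Pairwise Hamming distances:
  Seq1 vs Seq2: 3
  Seq1 vs Seq3: 4
  Seq2 vs Seq3: 6
The smallest is 3, between Seq1 and Seq2.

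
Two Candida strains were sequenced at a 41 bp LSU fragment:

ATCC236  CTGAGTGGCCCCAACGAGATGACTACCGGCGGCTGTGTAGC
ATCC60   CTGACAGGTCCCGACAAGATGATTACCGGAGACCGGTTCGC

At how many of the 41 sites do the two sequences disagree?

12

The sequences differ at positions 5 (G/C), 6 (T/A), 9 (C/T), 13 (A/G), 16 (G/A), 23 (C/T), 30 (C/A), 32 (G/A), 34 (T/C), 36 (T/G), 37 (G/T), 39 (A/C).
That gives 12 mismatches out of 41 aligned sites, so the Hamming distance is 12.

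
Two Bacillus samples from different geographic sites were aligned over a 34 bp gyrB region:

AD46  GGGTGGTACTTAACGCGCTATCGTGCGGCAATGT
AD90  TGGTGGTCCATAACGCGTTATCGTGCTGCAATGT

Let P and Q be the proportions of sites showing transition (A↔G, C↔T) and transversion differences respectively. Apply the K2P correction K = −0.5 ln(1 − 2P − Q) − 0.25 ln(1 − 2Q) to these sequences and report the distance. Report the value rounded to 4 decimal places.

0.1641

The sequences differ at positions 1 (G/T, transversion), 8 (A/C, transversion), 10 (T/A, transversion), 18 (C/T, transition), 27 (G/T, transversion).
Of the 5 differences, 1 transition and 4 transversions over 34 sites: P = 1/34 = 0.029412, Q = 4/34 = 0.117647.
d = −0.5·ln(0.823529) − 0.25·ln(0.764706) = −0.5·(-0.194157) − 0.25·(-0.268264) = 0.1641.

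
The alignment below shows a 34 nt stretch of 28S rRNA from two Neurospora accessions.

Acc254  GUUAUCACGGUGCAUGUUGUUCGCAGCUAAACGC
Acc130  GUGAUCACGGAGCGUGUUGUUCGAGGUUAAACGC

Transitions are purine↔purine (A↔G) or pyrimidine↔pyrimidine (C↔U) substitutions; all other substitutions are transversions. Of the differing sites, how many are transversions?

3

Differing sites — 3:U/G (Tv); 11:U/A (Tv); 14:A/G (Ti); 24:C/A (Tv); 25:A/G (Ti); 27:C/U (Ti).
Of the 6 differences, 3 transitions and 3 transversions, so the answer is 3.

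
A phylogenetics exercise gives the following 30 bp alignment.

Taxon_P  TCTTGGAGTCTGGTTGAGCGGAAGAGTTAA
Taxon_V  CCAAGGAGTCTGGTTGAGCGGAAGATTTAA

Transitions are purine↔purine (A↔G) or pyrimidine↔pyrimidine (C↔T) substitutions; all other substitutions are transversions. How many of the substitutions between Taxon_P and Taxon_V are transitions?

1

Mismatches occur at site 1 (T→C, transition), site 3 (T→A, transversion), site 4 (T→A, transversion), site 26 (G→T, transversion).
Of the 4 differences, 1 transition and 3 transversions, so the answer is 1.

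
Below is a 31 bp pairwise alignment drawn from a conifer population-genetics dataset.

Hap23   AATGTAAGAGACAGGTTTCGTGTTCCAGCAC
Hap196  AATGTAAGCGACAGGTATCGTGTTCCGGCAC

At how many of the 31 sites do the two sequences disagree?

Mismatches occur at site 9 (A→C), site 17 (T→A), site 27 (A→G).
That gives 3 mismatches out of 31 aligned sites, so the Hamming distance is 3.

3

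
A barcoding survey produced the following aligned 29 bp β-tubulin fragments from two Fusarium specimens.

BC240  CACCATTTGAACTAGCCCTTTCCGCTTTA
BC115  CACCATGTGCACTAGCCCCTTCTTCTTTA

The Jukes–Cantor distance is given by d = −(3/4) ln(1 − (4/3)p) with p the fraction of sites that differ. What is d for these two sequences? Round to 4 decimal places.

0.1959

The sequences differ at positions 7 (T/G), 10 (A/C), 19 (T/C), 23 (C/T), 24 (G/T).
p = 5/29 = 0.172414.
d = −0.75 · ln(1 − (4/3)·0.172414) = −0.75 · ln(0.770115) = −0.75 · (-0.261215) = 0.1959.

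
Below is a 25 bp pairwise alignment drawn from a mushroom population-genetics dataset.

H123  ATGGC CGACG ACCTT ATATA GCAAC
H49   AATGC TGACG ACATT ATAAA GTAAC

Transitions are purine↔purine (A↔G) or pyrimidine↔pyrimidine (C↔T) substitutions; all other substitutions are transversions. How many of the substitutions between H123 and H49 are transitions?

Differing sites — 2:T/A (Tv); 3:G/T (Tv); 6:C/T (Ti); 13:C/A (Tv); 19:T/A (Tv); 22:C/T (Ti).
Of the 6 differences, 2 transitions and 4 transversions, so the answer is 2.

2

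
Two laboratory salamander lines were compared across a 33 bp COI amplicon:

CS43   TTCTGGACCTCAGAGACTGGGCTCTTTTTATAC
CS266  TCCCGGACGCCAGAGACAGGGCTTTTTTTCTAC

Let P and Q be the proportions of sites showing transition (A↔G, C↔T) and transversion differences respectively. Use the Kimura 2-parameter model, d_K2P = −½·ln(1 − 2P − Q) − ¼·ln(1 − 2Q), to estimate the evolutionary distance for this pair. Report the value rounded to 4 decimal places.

0.2529

The sequences differ at positions 2 (T/C, transition), 4 (T/C, transition), 9 (C/G, transversion), 10 (T/C, transition), 18 (T/A, transversion), 24 (C/T, transition), 30 (A/C, transversion).
Of the 7 differences, 4 transitions and 3 transversions over 33 sites: P = 4/33 = 0.121212, Q = 3/33 = 0.090909.
d = −0.5·ln(0.666667) − 0.25·ln(0.818182) = −0.5·(-0.405465) − 0.25·(-0.200670) = 0.2529.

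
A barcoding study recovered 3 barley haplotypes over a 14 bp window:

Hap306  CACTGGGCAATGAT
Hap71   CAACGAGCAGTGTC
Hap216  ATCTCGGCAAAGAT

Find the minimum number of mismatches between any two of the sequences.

Pairwise Hamming distances:
  Hap306 vs Hap71: 6
  Hap306 vs Hap216: 4
  Hap71 vs Hap216: 10
The smallest is 4, between Hap306 and Hap216.

4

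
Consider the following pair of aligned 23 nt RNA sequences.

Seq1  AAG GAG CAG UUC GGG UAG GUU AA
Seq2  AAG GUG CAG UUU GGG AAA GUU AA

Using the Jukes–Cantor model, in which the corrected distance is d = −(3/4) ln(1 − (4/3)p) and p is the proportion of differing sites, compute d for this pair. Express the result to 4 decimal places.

0.1979

The sequences differ at positions 5 (A/U), 12 (C/U), 16 (U/A), 18 (G/A).
p = 4/23 = 0.173913.
d = −0.75 · ln(1 − (4/3)·0.173913) = −0.75 · ln(0.768116) = −0.75 · (-0.263815) = 0.1979.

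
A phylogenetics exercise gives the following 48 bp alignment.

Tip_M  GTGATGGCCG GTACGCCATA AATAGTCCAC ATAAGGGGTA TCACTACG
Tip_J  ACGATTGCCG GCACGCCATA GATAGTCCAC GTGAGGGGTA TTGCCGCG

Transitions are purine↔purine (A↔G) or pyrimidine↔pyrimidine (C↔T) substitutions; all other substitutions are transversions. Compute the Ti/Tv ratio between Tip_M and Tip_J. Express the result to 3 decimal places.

10.000

Mismatches occur at site 1 (G/A, transition), site 2 (T/C, transition), site 6 (G/T, transversion), site 12 (T/C, transition), site 21 (A/G, transition), site 31 (A/G, transition), site 33 (A/G, transition), site 42 (C/T, transition), site 43 (A/G, transition), site 45 (T/C, transition), site 46 (A/G, transition).
Of the 11 differences, 10 transitions and 1 transversion, so Ti/Tv = 10/1 = 10.000.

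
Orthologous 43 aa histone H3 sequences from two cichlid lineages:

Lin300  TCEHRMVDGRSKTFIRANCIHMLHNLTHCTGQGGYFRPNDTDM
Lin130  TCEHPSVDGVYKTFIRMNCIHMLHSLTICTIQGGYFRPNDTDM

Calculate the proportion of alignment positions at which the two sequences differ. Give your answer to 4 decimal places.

The sequences differ at positions 5 (R/P), 6 (M/S), 10 (R/V), 11 (S/Y), 17 (A/M), 25 (N/S), 28 (H/I), 31 (G/I).
There are 8 differences over 43 sites, so p = 8/43 = 0.1860.

0.1860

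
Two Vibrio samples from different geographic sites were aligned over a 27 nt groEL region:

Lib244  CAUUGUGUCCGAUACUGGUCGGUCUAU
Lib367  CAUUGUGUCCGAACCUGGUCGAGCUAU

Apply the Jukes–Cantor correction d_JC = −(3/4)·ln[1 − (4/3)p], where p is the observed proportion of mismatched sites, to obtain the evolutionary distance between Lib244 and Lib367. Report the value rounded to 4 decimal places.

Differing sites — 13:U/A; 14:A/C; 22:G/A; 23:U/G.
p = 4/27 = 0.148148.
d = −0.75 · ln(1 − (4/3)·0.148148) = −0.75 · ln(0.802469) = −0.75 · (-0.220062) = 0.1650.

0.1650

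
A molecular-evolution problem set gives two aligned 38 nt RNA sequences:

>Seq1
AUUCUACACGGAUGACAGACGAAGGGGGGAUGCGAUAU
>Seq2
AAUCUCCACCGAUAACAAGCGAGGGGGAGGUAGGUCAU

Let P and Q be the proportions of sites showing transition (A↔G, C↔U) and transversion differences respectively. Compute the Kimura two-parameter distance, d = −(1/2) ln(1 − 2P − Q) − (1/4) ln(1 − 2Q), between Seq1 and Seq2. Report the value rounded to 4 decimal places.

Mismatches occur at site 2 (U→A, transversion), site 6 (A→C, transversion), site 10 (G→C, transversion), site 14 (G→A, transition), site 18 (G→A, transition), site 19 (A→G, transition), site 23 (A→G, transition), site 28 (G→A, transition), site 30 (A→G, transition), site 32 (G→A, transition), site 33 (C→G, transversion), site 35 (A→U, transversion), site 36 (U→C, transition).
Of the 13 differences, 8 transitions and 5 transversions over 38 sites: P = 8/38 = 0.210526, Q = 5/38 = 0.131579.
d = −0.5·ln(0.447369) − 0.25·ln(0.736842) = −0.5·(-0.804372) − 0.25·(-0.305382) = 0.4785.

0.4785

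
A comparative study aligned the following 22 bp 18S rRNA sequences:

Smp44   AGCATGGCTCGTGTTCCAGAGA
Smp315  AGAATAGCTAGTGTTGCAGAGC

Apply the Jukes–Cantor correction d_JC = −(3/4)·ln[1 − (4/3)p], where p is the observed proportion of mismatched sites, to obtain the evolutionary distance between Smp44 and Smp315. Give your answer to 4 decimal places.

Differing sites — 3:C/A; 6:G/A; 10:C/A; 16:C/G; 22:A/C.
p = 5/22 = 0.227273.
d = −0.75 · ln(1 − (4/3)·0.227273) = −0.75 · ln(0.696969) = −0.75 · (-0.361014) = 0.2708.

0.2708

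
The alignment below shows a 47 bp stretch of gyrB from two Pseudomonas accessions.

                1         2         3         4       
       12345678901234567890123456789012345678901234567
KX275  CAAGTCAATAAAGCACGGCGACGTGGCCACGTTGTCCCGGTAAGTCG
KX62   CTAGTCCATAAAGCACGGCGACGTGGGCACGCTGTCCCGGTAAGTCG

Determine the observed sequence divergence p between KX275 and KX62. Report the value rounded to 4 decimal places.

Differing sites — 2:A/T; 7:A/C; 27:C/G; 32:T/C.
There are 4 differences over 47 sites, so p = 4/47 = 0.0851.

0.0851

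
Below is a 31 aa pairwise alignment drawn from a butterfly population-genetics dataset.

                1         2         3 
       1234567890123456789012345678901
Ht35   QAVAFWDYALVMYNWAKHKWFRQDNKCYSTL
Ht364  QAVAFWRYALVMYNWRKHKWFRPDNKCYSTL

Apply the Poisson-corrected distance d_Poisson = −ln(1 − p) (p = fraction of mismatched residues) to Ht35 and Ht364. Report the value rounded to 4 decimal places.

0.1018

Mismatches occur at site 7 (D→R), site 16 (A→R), site 23 (Q→P).
p = 3/31 = 0.096774.
d = −ln(1 − 0.096774) = −ln(0.903226) = 0.1018.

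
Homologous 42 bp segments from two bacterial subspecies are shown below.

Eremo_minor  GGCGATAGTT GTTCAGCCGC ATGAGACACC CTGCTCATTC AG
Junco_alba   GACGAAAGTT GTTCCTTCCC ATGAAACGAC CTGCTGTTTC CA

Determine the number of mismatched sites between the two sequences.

13

Differing sites — 2:G/A; 6:T/A; 15:A/C; 16:G/T; 17:C/T; 19:G/C; 25:G/A; 28:A/G; 29:C/A; 36:C/G; 37:A/T; 41:A/C; 42:G/A.
That gives 13 mismatches out of 42 aligned sites, so the Hamming distance is 13.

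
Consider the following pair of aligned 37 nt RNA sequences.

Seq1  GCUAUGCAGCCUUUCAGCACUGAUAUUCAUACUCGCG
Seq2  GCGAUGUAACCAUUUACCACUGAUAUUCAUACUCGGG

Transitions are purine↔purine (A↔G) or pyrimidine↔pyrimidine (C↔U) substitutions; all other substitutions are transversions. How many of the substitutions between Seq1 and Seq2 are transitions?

Differing sites — 3:U/G (Tv); 7:C/U (Ti); 9:G/A (Ti); 12:U/A (Tv); 15:C/U (Ti); 17:G/C (Tv); 36:C/G (Tv).
Of the 7 differences, 3 transitions and 4 transversions, so the answer is 3.

3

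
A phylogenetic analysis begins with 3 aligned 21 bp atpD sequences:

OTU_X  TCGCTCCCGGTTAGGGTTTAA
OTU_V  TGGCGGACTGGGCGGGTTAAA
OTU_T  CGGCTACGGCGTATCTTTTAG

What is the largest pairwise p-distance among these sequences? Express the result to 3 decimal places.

0.667

Pairwise Hamming distances:
  OTU_X vs OTU_V: 9
  OTU_X vs OTU_T: 10
  OTU_V vs OTU_T: 14
The largest is 14 mismatches, between OTU_V and OTU_T; p = 14/21 = 0.667.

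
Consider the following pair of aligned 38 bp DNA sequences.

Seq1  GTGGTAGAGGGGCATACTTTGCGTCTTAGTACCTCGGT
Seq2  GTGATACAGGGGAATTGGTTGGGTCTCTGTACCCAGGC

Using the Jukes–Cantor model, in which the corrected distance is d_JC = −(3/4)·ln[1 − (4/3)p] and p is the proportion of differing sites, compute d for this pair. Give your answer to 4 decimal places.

0.4099

Mismatches occur at site 4 (G↔A), site 7 (G↔C), site 13 (C↔A), site 16 (A↔T), site 17 (C↔G), site 18 (T↔G), site 22 (C↔G), site 27 (T↔C), site 28 (A↔T), site 34 (T↔C), site 35 (C↔A), site 38 (T↔C).
p = 12/38 = 0.315789.
d = −0.75 · ln(1 − (4/3)·0.315789) = −0.75 · ln(0.578948) = −0.75 · (-0.546543) = 0.4099.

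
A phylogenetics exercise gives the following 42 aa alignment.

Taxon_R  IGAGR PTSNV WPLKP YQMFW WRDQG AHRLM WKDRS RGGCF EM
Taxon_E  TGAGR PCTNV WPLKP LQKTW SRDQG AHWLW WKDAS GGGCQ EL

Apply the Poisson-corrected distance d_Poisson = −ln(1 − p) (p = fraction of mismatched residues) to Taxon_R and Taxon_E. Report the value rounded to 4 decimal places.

0.3704

Differing sites — 1:I/T; 7:T/C; 8:S/T; 16:Y/L; 18:M/K; 19:F/T; 21:W/S; 28:R/W; 30:M/W; 34:R/A; 36:R/G; 40:F/Q; 42:M/L.
p = 13/42 = 0.309524.
d = −ln(1 − 0.309524) = −ln(0.690476) = 0.3704.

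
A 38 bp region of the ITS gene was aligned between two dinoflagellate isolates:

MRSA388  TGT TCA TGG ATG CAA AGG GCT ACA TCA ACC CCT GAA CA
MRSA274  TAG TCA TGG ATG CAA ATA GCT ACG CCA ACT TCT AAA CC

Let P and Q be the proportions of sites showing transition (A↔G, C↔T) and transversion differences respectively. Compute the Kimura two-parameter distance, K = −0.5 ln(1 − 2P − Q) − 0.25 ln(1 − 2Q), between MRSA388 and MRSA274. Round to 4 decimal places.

0.3395

Mismatches occur at site 2 (G/A, transition), site 3 (T/G, transversion), site 17 (G/T, transversion), site 18 (G/A, transition), site 24 (A/G, transition), site 25 (T/C, transition), site 30 (C/T, transition), site 31 (C/T, transition), site 34 (G/A, transition), site 38 (A/C, transversion).
Of the 10 differences, 7 transitions and 3 transversions over 38 sites: P = 7/38 = 0.184211, Q = 3/38 = 0.078947.
d = −0.5·ln(0.552631) − 0.25·ln(0.842106) = −0.5·(-0.593065) − 0.25·(-0.171849) = 0.3395.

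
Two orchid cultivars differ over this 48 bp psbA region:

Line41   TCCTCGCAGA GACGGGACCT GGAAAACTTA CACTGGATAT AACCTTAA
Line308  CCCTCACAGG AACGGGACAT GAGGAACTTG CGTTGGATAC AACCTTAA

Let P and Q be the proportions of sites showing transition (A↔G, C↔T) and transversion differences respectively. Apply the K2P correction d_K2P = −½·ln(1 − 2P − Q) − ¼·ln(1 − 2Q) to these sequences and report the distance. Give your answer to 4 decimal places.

Differing sites — 1:T/C (Ti); 6:G/A (Ti); 10:A/G (Ti); 11:G/A (Ti); 19:C/A (Tv); 22:G/A (Ti); 23:A/G (Ti); 24:A/G (Ti); 30:A/G (Ti); 32:A/G (Ti); 33:C/T (Ti); 40:T/C (Ti).
Of the 12 differences, 11 transitions and 1 transversion over 48 sites: P = 11/48 = 0.229167, Q = 1/48 = 0.020833.
d = −0.5·ln(0.520833) − 0.25·ln(0.958334) = −0.5·(-0.652326) − 0.25·(-0.042559) = 0.3368.

0.3368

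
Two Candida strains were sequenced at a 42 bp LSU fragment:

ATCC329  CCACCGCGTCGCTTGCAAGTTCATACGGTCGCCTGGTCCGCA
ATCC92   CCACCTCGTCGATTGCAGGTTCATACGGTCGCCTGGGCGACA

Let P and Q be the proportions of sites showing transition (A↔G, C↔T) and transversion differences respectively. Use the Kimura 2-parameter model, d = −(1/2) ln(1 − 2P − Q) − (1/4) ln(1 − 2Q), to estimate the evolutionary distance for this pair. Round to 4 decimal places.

0.1585

The sequences differ at positions 6 (G/T, transversion), 12 (C/A, transversion), 18 (A/G, transition), 37 (T/G, transversion), 39 (C/G, transversion), 40 (G/A, transition).
Of the 6 differences, 2 transitions and 4 transversions over 42 sites: P = 2/42 = 0.047619, Q = 4/42 = 0.095238.
d = −0.5·ln(0.809524) − 0.25·ln(0.809524) = −0.5·(-0.211309) − 0.25·(-0.211309) = 0.1585.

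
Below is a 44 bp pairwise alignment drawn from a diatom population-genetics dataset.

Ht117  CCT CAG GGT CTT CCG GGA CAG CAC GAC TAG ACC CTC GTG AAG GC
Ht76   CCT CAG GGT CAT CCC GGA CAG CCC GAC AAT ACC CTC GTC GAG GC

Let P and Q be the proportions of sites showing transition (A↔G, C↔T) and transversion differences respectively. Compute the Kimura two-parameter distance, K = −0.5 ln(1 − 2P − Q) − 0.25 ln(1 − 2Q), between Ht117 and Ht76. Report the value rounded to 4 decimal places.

0.1799

The sequences differ at positions 11 (T/A, transversion), 15 (G/C, transversion), 23 (A/C, transversion), 28 (T/A, transversion), 30 (G/T, transversion), 39 (G/C, transversion), 40 (A/G, transition).
Of the 7 differences, 1 transition and 6 transversions over 44 sites: P = 1/44 = 0.022727, Q = 6/44 = 0.136364.
d = −0.5·ln(0.818182) − 0.25·ln(0.727272) = −0.5·(-0.200670) − 0.25·(-0.318455) = 0.1799.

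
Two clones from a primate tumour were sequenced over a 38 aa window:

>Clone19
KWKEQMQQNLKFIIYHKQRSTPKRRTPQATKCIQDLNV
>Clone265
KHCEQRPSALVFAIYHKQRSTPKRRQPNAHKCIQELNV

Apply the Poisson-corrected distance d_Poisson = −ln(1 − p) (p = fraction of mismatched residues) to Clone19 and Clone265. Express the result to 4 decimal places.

0.3795

Differing sites — 2:W/H; 3:K/C; 6:M/R; 7:Q/P; 8:Q/S; 9:N/A; 11:K/V; 13:I/A; 26:T/Q; 28:Q/N; 30:T/H; 35:D/E.
p = 12/38 = 0.315789.
d = −ln(1 − 0.315789) = −ln(0.684211) = 0.3795.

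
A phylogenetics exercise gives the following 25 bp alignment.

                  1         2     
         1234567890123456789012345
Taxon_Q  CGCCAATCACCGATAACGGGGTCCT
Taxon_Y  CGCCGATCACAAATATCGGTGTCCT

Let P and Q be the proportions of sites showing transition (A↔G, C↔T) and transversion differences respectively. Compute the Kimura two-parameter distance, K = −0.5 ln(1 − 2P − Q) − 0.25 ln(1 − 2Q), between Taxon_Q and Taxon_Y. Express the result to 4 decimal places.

Mismatches occur at site 5 (A→G, transition), site 11 (C→A, transversion), site 12 (G→A, transition), site 16 (A→T, transversion), site 20 (G→T, transversion).
Of the 5 differences, 2 transitions and 3 transversions over 25 sites: P = 2/25 = 0.080000, Q = 3/25 = 0.120000.
d = −0.5·ln(0.720000) − 0.25·ln(0.760000) = −0.5·(-0.328504) − 0.25·(-0.274437) = 0.2329.

0.2329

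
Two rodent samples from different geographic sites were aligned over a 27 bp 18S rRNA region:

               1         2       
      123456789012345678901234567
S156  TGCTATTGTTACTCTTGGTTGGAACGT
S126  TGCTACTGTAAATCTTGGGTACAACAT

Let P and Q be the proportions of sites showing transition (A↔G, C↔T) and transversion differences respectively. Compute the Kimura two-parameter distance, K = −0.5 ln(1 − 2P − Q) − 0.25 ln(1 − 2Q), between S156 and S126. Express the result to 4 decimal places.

Mismatches occur at site 6 (T/C, transition), site 10 (T/A, transversion), site 12 (C/A, transversion), site 19 (T/G, transversion), site 21 (G/A, transition), site 22 (G/C, transversion), site 26 (G/A, transition).
Of the 7 differences, 3 transitions and 4 transversions over 27 sites: P = 3/27 = 0.111111, Q = 4/27 = 0.148148.
d = −0.5·ln(0.629630) − 0.25·ln(0.703704) = −0.5·(-0.462623) − 0.25·(-0.351397) = 0.3192.

0.3192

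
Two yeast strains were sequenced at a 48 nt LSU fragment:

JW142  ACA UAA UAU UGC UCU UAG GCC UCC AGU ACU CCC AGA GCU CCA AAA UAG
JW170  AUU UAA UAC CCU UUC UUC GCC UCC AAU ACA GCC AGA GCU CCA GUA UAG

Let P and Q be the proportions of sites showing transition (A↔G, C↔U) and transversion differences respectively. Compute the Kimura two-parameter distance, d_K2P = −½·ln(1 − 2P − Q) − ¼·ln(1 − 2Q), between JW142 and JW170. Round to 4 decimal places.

Mismatches occur at site 2 (C/U, transition), site 3 (A/U, transversion), site 9 (U/C, transition), site 10 (U/C, transition), site 11 (G/C, transversion), site 12 (C/U, transition), site 14 (C/U, transition), site 15 (U/C, transition), site 17 (A/U, transversion), site 18 (G/C, transversion), site 26 (G/A, transition), site 30 (U/A, transversion), site 31 (C/G, transversion), site 43 (A/G, transition), site 44 (A/U, transversion).
Of the 15 differences, 8 transitions and 7 transversions over 48 sites: P = 8/48 = 0.166667, Q = 7/48 = 0.145833.
d = −0.5·ln(0.520833) − 0.25·ln(0.708334) = −0.5·(-0.652326) − 0.25·(-0.344840) = 0.4124.

0.4124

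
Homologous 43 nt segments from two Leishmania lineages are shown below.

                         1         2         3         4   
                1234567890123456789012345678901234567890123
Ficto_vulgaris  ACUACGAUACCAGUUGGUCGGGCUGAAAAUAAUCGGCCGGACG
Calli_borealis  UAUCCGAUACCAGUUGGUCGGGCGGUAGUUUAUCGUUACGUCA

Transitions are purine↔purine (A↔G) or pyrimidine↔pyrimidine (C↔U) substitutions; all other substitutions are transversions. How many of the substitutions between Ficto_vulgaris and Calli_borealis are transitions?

3

The sequences differ at positions 1 (A/U, transversion), 2 (C/A, transversion), 4 (A/C, transversion), 24 (U/G, transversion), 26 (A/U, transversion), 28 (A/G, transition), 29 (A/U, transversion), 31 (A/U, transversion), 36 (G/U, transversion), 37 (C/U, transition), 38 (C/A, transversion), 39 (G/C, transversion), 41 (A/U, transversion), 43 (G/A, transition).
Of the 14 differences, 3 transitions and 11 transversions, so the answer is 3.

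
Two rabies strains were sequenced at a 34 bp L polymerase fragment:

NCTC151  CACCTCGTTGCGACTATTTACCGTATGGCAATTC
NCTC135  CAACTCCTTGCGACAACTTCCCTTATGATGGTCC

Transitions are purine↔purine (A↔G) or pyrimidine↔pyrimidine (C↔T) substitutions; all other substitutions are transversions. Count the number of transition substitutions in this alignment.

6

The sequences differ at positions 3 (C/A, transversion), 7 (G/C, transversion), 15 (T/A, transversion), 17 (T/C, transition), 20 (A/C, transversion), 23 (G/T, transversion), 28 (G/A, transition), 29 (C/T, transition), 30 (A/G, transition), 31 (A/G, transition), 33 (T/C, transition).
Of the 11 differences, 6 transitions and 5 transversions, so the answer is 6.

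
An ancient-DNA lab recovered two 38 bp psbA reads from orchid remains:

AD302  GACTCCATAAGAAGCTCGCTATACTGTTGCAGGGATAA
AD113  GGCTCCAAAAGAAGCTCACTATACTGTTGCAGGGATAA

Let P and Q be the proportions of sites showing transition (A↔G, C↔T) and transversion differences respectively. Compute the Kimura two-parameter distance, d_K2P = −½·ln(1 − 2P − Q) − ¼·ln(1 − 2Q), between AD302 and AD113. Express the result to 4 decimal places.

0.0841

Mismatches occur at site 2 (A→G, transition), site 8 (T→A, transversion), site 18 (G→A, transition).
Of the 3 differences, 2 transitions and 1 transversion over 38 sites: P = 2/38 = 0.052632, Q = 1/38 = 0.026316.
d = −0.5·ln(0.868420) − 0.25·ln(0.947368) = −0.5·(-0.141080) − 0.25·(-0.054068) = 0.0841.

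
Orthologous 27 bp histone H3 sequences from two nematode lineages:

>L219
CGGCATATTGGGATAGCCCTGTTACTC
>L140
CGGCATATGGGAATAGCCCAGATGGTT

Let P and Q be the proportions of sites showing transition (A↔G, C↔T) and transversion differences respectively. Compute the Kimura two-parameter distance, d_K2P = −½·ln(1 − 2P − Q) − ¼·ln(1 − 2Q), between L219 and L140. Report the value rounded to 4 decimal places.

The sequences differ at positions 9 (T/G, transversion), 12 (G/A, transition), 20 (T/A, transversion), 22 (T/A, transversion), 24 (A/G, transition), 25 (C/G, transversion), 27 (C/T, transition).
Of the 7 differences, 3 transitions and 4 transversions over 27 sites: P = 3/27 = 0.111111, Q = 4/27 = 0.148148.
d = −0.5·ln(0.629630) − 0.25·ln(0.703704) = −0.5·(-0.462623) − 0.25·(-0.351397) = 0.3192.

0.3192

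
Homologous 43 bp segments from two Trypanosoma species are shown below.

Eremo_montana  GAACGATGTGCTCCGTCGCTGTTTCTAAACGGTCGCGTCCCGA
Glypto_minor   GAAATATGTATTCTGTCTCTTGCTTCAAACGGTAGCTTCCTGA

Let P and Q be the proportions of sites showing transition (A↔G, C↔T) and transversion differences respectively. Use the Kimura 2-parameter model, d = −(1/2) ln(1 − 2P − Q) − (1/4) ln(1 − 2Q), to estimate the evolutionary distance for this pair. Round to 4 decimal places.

0.4336

Mismatches occur at site 4 (C↔A, transversion), site 5 (G↔T, transversion), site 10 (G↔A, transition), site 11 (C↔T, transition), site 14 (C↔T, transition), site 18 (G↔T, transversion), site 21 (G↔T, transversion), site 22 (T↔G, transversion), site 23 (T↔C, transition), site 25 (C↔T, transition), site 26 (T↔C, transition), site 34 (C↔A, transversion), site 37 (G↔T, transversion), site 41 (C↔T, transition).
Of the 14 differences, 7 transitions and 7 transversions over 43 sites: P = 7/43 = 0.162791, Q = 7/43 = 0.162791.
d = −0.5·ln(0.511627) − 0.25·ln(0.674418) = −0.5·(-0.670159) − 0.25·(-0.393905) = 0.4336.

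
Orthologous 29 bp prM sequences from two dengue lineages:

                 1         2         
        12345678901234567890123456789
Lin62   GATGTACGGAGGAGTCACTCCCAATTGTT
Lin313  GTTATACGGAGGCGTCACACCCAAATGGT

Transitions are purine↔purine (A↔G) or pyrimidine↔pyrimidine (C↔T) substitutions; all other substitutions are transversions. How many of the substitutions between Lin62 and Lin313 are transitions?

Differing sites — 2:A/T (Tv); 4:G/A (Ti); 13:A/C (Tv); 19:T/A (Tv); 25:T/A (Tv); 28:T/G (Tv).
Of the 6 differences, 1 transition and 5 transversions, so the answer is 1.

1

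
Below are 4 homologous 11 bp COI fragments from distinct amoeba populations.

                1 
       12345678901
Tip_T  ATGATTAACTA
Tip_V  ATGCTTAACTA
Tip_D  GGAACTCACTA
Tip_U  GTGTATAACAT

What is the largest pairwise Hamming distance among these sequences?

7

Pairwise Hamming distances:
  Tip_T vs Tip_V: 1
  Tip_T vs Tip_D: 5
  Tip_T vs Tip_U: 5
  Tip_V vs Tip_D: 6
  Tip_V vs Tip_U: 5
  Tip_D vs Tip_U: 7
The largest is 7, between Tip_D and Tip_U.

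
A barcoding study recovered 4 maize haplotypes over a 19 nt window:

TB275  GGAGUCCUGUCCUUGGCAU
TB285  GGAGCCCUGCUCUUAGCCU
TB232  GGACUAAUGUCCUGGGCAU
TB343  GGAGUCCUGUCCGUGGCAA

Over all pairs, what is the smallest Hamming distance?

2

Pairwise Hamming distances:
  TB275 vs TB285: 5
  TB275 vs TB232: 4
  TB275 vs TB343: 2
  TB285 vs TB232: 9
  TB285 vs TB343: 7
  TB232 vs TB343: 6
The smallest is 2, between TB275 and TB343.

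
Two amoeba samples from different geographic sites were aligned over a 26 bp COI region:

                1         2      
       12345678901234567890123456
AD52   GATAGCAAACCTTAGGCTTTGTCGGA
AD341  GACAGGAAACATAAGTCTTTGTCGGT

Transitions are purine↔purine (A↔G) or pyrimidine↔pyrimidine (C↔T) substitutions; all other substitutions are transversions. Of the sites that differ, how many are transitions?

1

Mismatches occur at site 3 (T↔C, transition), site 6 (C↔G, transversion), site 11 (C↔A, transversion), site 13 (T↔A, transversion), site 16 (G↔T, transversion), site 26 (A↔T, transversion).
Of the 6 differences, 1 transition and 5 transversions, so the answer is 1.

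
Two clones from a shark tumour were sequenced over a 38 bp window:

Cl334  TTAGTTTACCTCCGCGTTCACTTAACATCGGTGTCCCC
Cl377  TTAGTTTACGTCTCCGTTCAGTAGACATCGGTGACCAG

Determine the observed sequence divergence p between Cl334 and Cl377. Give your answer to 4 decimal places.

0.2368

Differing sites — 10:C/G; 13:C/T; 14:G/C; 21:C/G; 23:T/A; 24:A/G; 34:T/A; 37:C/A; 38:C/G.
There are 9 differences over 38 sites, so p = 9/38 = 0.2368.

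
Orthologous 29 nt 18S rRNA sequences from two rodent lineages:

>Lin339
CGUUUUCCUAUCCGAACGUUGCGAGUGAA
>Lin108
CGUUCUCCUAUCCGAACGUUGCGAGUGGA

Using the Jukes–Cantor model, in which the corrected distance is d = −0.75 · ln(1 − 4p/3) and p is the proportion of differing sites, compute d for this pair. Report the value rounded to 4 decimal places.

Differing sites — 5:U/C; 28:A/G.
p = 2/29 = 0.068966.
d = −0.75 · ln(1 − (4/3)·0.068966) = −0.75 · ln(0.908045) = −0.75 · (-0.096461) = 0.0723.

0.0723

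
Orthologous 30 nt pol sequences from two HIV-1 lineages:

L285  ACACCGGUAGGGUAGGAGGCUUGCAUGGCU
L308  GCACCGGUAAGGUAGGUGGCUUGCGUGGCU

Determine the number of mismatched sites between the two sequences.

4

Mismatches occur at site 1 (A→G), site 10 (G→A), site 17 (A→U), site 25 (A→G).
That gives 4 mismatches out of 30 aligned sites, so the Hamming distance is 4.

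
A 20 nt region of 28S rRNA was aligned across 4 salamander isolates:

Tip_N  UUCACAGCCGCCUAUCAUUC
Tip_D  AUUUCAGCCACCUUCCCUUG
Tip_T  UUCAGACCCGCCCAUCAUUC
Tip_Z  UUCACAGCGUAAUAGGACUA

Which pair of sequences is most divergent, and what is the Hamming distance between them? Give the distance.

Pairwise Hamming distances:
  Tip_N vs Tip_D: 8
  Tip_N vs Tip_T: 3
  Tip_N vs Tip_Z: 8
  Tip_D vs Tip_T: 11
  Tip_D vs Tip_Z: 13
  Tip_T vs Tip_Z: 11
The largest is 13, between Tip_D and Tip_Z.

13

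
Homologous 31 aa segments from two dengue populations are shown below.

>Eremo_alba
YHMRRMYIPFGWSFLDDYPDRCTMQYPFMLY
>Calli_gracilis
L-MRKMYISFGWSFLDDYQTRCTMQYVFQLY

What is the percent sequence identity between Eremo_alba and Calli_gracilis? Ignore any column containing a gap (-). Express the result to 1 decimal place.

76.7%

Excluding the 1 gap column leaves 30 comparable sites.
The sequences differ at positions 1 (Y/L), 5 (R/K), 9 (P/S), 19 (P/Q), 20 (D/T), 27 (P/V), 29 (M/Q).
23 of the 30 comparable sites match, so the percent identity is 23/30 × 100 = 76.7%.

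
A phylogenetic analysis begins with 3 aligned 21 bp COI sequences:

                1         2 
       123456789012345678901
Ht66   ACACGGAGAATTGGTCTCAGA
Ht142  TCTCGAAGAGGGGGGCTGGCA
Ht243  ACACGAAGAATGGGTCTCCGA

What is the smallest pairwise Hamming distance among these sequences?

Pairwise Hamming distances:
  Ht66 vs Ht142: 10
  Ht66 vs Ht243: 3
  Ht142 vs Ht243: 8
The smallest is 3, between Ht66 and Ht243.

3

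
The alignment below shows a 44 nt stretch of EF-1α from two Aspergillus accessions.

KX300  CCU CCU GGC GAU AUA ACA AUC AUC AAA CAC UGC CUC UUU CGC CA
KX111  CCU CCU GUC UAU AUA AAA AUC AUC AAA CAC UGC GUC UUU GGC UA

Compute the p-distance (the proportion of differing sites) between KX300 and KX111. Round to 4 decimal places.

0.1364

The sequences differ at positions 8 (G/U), 10 (G/U), 17 (C/A), 34 (C/G), 40 (C/G), 43 (C/U).
There are 6 differences over 44 sites, so p = 6/44 = 0.1364.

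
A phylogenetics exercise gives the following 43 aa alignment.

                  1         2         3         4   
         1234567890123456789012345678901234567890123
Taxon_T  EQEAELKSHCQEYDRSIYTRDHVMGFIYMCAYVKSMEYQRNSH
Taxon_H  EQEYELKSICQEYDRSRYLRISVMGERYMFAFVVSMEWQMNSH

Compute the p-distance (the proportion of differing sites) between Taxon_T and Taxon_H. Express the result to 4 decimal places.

0.3023

Mismatches occur at site 4 (A→Y), site 9 (H→I), site 17 (I→R), site 19 (T→L), site 21 (D→I), site 22 (H→S), site 26 (F→E), site 27 (I→R), site 30 (C→F), site 32 (Y→F), site 34 (K→V), site 38 (Y→W), site 40 (R→M).
There are 13 differences over 43 sites, so p = 13/43 = 0.3023.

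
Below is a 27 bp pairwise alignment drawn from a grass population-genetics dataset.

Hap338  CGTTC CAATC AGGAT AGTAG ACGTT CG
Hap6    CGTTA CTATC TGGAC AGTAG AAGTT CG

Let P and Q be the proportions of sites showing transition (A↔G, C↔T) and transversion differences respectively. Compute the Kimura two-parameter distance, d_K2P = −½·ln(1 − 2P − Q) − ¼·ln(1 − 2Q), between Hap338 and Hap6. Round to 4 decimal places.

0.2135

The sequences differ at positions 5 (C/A, transversion), 7 (A/T, transversion), 11 (A/T, transversion), 15 (T/C, transition), 22 (C/A, transversion).
Of the 5 differences, 1 transition and 4 transversions over 27 sites: P = 1/27 = 0.037037, Q = 4/27 = 0.148148.
d = −0.5·ln(0.777778) − 0.25·ln(0.703704) = −0.5·(-0.251314) − 0.25·(-0.351397) = 0.2135.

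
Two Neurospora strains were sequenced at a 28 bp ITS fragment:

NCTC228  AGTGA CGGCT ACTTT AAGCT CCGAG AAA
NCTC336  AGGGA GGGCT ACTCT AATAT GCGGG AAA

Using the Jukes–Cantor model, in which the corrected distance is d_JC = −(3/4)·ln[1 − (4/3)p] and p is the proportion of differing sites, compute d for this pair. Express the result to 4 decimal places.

Differing sites — 3:T/G; 6:C/G; 14:T/C; 18:G/T; 19:C/A; 21:C/G; 24:A/G.
p = 7/28 = 0.250000.
d = −0.75 · ln(1 − (4/3)·0.250000) = −0.75 · ln(0.666667) = −0.75 · (-0.405465) = 0.3041.

0.3041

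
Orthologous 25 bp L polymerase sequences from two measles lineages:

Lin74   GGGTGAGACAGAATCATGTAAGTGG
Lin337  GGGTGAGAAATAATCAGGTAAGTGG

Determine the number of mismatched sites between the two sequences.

Differing sites — 9:C/A; 11:G/T; 17:T/G.
That gives 3 mismatches out of 25 aligned sites, so the Hamming distance is 3.

3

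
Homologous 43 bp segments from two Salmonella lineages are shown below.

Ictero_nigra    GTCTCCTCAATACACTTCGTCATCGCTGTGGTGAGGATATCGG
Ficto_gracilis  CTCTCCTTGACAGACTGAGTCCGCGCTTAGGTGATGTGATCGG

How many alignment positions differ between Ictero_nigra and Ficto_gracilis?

The sequences differ at positions 1 (G/C), 8 (C/T), 9 (A/G), 11 (T/C), 13 (C/G), 17 (T/G), 18 (C/A), 22 (A/C), 23 (T/G), 28 (G/T), 29 (T/A), 35 (G/T), 37 (A/T), 38 (T/G).
That gives 14 mismatches out of 43 aligned sites, so the Hamming distance is 14.

14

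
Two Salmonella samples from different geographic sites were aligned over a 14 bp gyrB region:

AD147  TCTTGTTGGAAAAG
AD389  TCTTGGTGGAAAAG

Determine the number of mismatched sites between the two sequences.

The sequences differ at position 6 (T/G).
That gives 1 mismatch out of 14 aligned sites, so the Hamming distance is 1.

1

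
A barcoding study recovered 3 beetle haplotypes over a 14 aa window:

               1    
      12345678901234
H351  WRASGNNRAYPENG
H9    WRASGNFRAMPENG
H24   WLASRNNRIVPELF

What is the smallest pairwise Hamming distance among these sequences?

2

Pairwise Hamming distances:
  H351 vs H9: 2
  H351 vs H24: 6
  H9 vs H24: 7
The smallest is 2, between H351 and H9.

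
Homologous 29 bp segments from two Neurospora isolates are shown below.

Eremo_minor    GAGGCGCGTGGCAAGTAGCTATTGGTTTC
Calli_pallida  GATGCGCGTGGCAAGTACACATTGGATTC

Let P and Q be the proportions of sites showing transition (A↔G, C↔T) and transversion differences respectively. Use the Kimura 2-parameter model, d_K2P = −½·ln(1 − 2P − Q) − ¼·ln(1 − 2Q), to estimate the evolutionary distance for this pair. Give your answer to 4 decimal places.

The sequences differ at positions 3 (G/T, transversion), 18 (G/C, transversion), 19 (C/A, transversion), 20 (T/C, transition), 26 (T/A, transversion).
Of the 5 differences, 1 transition and 4 transversions over 29 sites: P = 1/29 = 0.034483, Q = 4/29 = 0.137931.
d = −0.5·ln(0.793103) − 0.25·ln(0.724138) = −0.5·(-0.231802) − 0.25·(-0.322773) = 0.1966.

0.1966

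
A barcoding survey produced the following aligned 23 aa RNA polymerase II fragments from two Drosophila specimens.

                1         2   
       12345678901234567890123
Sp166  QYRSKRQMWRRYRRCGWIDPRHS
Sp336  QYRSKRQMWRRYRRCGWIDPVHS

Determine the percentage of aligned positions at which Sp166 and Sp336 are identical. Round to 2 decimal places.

The sequences differ at position 21 (R/V).
22 of the 23 sites match, so the percent identity is 22/23 × 100 = 95.65%.

95.65%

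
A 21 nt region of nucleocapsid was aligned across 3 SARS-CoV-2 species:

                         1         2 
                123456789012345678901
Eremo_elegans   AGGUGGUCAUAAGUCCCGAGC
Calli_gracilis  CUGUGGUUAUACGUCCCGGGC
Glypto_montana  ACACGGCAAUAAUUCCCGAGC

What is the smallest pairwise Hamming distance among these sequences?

Pairwise Hamming distances:
  Eremo_elegans vs Calli_gracilis: 5
  Eremo_elegans vs Glypto_montana: 6
  Calli_gracilis vs Glypto_montana: 9
The smallest is 5, between Eremo_elegans and Calli_gracilis.

5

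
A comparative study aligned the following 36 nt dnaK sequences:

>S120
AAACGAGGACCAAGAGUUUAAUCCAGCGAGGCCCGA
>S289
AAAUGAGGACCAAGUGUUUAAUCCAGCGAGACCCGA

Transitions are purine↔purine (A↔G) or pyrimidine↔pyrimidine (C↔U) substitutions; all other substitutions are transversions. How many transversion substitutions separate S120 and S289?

Differing sites — 4:C/U (Ti); 15:A/U (Tv); 31:G/A (Ti).
Of the 3 differences, 2 transitions and 1 transversion, so the answer is 1.

1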